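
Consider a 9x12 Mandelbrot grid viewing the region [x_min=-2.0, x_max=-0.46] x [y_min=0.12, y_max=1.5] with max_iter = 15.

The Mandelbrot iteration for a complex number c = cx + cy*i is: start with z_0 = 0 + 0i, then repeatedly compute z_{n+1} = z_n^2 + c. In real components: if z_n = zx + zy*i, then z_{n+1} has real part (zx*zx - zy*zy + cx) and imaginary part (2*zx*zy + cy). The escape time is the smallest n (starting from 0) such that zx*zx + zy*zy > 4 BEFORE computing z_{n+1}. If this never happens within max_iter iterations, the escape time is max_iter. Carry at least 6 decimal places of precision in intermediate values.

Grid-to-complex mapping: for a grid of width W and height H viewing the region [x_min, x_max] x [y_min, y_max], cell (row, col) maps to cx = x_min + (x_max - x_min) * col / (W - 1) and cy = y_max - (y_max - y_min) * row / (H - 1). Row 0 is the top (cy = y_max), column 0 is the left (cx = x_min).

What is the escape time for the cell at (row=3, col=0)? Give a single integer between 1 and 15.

z_0 = 0 + 0i, c = -2.0000 + 1.1236i
Iter 1: z = -2.0000 + 1.1236i, |z|^2 = 5.2626
Escaped at iteration 1

Answer: 1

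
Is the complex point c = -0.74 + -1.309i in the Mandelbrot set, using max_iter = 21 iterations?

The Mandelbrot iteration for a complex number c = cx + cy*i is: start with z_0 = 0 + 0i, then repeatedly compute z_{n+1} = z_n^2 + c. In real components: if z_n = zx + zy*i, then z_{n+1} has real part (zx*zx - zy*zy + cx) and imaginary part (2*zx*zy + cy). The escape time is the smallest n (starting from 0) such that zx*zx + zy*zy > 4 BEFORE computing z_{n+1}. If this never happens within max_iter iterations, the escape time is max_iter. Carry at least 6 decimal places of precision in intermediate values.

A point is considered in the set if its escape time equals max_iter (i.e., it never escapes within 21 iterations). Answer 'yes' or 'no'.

Answer: no

Derivation:
z_0 = 0 + 0i, c = -0.7400 + -1.3090i
Iter 1: z = -0.7400 + -1.3090i, |z|^2 = 2.2611
Iter 2: z = -1.9059 + 0.6283i, |z|^2 = 4.0272
Escaped at iteration 2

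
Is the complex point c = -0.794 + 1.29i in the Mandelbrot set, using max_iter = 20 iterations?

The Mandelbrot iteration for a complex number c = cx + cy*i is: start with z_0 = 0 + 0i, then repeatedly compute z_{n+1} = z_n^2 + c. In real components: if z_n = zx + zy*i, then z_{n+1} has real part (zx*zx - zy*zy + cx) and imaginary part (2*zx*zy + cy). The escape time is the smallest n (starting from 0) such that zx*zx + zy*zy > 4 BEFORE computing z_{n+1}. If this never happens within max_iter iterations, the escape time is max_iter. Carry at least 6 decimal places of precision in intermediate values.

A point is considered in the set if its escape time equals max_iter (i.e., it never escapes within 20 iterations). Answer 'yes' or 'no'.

z_0 = 0 + 0i, c = -0.7940 + 1.2900i
Iter 1: z = -0.7940 + 1.2900i, |z|^2 = 2.2945
Iter 2: z = -1.8277 + -0.7585i, |z|^2 = 3.9157
Iter 3: z = 1.9710 + 4.0626i, |z|^2 = 20.3899
Escaped at iteration 3

Answer: no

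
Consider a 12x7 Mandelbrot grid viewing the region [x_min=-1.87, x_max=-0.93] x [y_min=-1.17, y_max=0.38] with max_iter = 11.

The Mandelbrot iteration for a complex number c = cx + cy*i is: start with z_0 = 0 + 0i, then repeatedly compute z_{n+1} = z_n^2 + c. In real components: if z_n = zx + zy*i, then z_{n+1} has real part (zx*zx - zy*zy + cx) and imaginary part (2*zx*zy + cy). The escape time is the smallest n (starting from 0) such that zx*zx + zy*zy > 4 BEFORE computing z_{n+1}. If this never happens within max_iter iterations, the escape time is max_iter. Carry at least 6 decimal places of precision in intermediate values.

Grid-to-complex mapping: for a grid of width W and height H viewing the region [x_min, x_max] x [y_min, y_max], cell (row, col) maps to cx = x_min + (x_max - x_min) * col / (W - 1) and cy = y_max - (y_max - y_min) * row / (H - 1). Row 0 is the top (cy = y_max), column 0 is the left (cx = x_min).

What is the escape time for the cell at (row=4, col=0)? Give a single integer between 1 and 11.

z_0 = 0 + 0i, c = -1.8700 + -0.6533i
Iter 1: z = -1.8700 + -0.6533i, |z|^2 = 3.9237
Iter 2: z = 1.2001 + 1.7901i, |z|^2 = 4.6447
Escaped at iteration 2

Answer: 2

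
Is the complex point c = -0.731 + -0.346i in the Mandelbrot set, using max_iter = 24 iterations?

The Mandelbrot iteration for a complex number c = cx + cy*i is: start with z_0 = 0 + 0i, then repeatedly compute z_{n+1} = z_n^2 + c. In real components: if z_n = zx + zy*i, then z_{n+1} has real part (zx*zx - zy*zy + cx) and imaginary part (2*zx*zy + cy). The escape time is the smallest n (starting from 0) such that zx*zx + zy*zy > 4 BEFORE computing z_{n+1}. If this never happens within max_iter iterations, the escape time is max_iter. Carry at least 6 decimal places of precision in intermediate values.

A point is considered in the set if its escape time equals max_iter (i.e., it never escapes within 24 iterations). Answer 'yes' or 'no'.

z_0 = 0 + 0i, c = -0.7310 + -0.3460i
Iter 1: z = -0.7310 + -0.3460i, |z|^2 = 0.6541
Iter 2: z = -0.3164 + 0.1599i, |z|^2 = 0.1256
Iter 3: z = -0.6565 + -0.4471i, |z|^2 = 0.6309
Iter 4: z = -0.5000 + 0.2411i, |z|^2 = 0.3081
Iter 5: z = -0.5391 + -0.5871i, |z|^2 = 0.6353
Iter 6: z = -0.7850 + 0.2870i, |z|^2 = 0.6986
Iter 7: z = -0.1972 + -0.7966i, |z|^2 = 0.6734
Iter 8: z = -1.3267 + -0.0318i, |z|^2 = 1.7611
Iter 9: z = 1.0280 + -0.2615i, |z|^2 = 1.1253
Iter 10: z = 0.2575 + -0.8837i, |z|^2 = 0.8473
Iter 11: z = -1.4457 + -0.8010i, |z|^2 = 2.7318
Iter 12: z = 0.7174 + 1.9702i, |z|^2 = 4.3962
Escaped at iteration 12

Answer: no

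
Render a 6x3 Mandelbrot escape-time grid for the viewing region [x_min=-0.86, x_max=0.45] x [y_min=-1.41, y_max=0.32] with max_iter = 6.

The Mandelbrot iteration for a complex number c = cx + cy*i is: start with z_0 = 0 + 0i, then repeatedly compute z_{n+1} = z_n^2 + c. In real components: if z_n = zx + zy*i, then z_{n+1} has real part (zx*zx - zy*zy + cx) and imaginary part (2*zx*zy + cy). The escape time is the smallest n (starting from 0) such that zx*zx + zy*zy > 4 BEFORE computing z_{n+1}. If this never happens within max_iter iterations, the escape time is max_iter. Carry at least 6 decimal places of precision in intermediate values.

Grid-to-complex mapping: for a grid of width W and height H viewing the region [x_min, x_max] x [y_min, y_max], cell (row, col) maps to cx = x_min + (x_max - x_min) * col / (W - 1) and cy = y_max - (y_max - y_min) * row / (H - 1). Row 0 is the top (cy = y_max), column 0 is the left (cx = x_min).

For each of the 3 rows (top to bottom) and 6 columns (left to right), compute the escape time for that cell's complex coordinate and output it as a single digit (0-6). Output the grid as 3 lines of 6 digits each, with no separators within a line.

Answer: 666666
566665
222222

Derivation:
(row=0, col=0): c = -0.8600 + 0.3200i → escape time 6
(row=0, col=1): c = -0.5980 + 0.3200i → escape time 6
(row=0, col=2): c = -0.3360 + 0.3200i → escape time 6
(row=0, col=3): c = -0.0740 + 0.3200i → escape time 6
(row=0, col=4): c = 0.1880 + 0.3200i → escape time 6
(row=0, col=5): c = 0.4500 + 0.3200i → escape time 6
(row=1, col=0): c = -0.8600 + -0.5450i → escape time 5
(row=1, col=1): c = -0.5980 + -0.5450i → escape time 6
(row=1, col=2): c = -0.3360 + -0.5450i → escape time 6
(row=1, col=3): c = -0.0740 + -0.5450i → escape time 6
(row=1, col=4): c = 0.1880 + -0.5450i → escape time 6
(row=1, col=5): c = 0.4500 + -0.5450i → escape time 5
(row=2, col=0): c = -0.8600 + -1.4100i → escape time 2
(row=2, col=1): c = -0.5980 + -1.4100i → escape time 2
(row=2, col=2): c = -0.3360 + -1.4100i → escape time 2
(row=2, col=3): c = -0.0740 + -1.4100i → escape time 2
(row=2, col=4): c = 0.1880 + -1.4100i → escape time 2
(row=2, col=5): c = 0.4500 + -1.4100i → escape time 2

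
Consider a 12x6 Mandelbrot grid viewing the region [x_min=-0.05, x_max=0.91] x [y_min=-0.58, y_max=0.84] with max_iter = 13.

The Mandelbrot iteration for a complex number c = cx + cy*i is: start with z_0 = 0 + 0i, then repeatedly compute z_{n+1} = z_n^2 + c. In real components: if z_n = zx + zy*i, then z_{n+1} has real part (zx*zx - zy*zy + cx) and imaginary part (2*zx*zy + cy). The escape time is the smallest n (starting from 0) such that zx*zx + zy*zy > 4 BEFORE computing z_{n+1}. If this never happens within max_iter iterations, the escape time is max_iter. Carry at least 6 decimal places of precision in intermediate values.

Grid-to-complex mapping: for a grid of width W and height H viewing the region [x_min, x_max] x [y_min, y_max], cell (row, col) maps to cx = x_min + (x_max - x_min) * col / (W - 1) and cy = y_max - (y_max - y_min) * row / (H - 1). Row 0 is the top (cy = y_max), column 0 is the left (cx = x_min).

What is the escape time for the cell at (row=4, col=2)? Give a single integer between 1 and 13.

Answer: 13

Derivation:
z_0 = 0 + 0i, c = 0.1245 + -0.2960i
Iter 1: z = 0.1245 + -0.2960i, |z|^2 = 0.1031
Iter 2: z = 0.0524 + -0.3697i, |z|^2 = 0.1395
Iter 3: z = -0.0094 + -0.3348i, |z|^2 = 0.1122
Iter 4: z = 0.0126 + -0.2897i, |z|^2 = 0.0841
Iter 5: z = 0.0408 + -0.3033i, |z|^2 = 0.0936
Iter 6: z = 0.0342 + -0.3207i, |z|^2 = 0.1040
Iter 7: z = 0.0228 + -0.3180i, |z|^2 = 0.1016
Iter 8: z = 0.0240 + -0.3105i, |z|^2 = 0.0970
Iter 9: z = 0.0287 + -0.3109i, |z|^2 = 0.0975
Iter 10: z = 0.0287 + -0.3138i, |z|^2 = 0.0993
Iter 11: z = 0.0269 + -0.3140i, |z|^2 = 0.0993
Iter 12: z = 0.0267 + -0.3129i, |z|^2 = 0.0986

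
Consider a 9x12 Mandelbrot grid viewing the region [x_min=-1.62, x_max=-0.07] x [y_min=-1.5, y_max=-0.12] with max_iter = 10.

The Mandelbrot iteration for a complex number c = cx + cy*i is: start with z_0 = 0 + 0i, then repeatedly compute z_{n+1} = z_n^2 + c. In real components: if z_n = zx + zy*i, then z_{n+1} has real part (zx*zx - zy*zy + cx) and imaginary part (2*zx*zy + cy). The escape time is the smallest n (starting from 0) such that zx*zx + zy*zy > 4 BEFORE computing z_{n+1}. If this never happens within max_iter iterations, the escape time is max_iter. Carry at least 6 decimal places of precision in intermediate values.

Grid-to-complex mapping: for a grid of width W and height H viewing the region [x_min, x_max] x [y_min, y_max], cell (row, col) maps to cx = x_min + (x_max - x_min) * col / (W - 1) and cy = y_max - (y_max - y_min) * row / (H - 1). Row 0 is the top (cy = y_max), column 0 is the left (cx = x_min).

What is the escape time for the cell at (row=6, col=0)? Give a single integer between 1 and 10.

Answer: 3

Derivation:
z_0 = 0 + 0i, c = -1.6200 + -0.8727i
Iter 1: z = -1.6200 + -0.8727i, |z|^2 = 3.3861
Iter 2: z = 0.2427 + 1.9549i, |z|^2 = 3.8806
Iter 3: z = -5.3827 + 0.0764i, |z|^2 = 28.9798
Escaped at iteration 3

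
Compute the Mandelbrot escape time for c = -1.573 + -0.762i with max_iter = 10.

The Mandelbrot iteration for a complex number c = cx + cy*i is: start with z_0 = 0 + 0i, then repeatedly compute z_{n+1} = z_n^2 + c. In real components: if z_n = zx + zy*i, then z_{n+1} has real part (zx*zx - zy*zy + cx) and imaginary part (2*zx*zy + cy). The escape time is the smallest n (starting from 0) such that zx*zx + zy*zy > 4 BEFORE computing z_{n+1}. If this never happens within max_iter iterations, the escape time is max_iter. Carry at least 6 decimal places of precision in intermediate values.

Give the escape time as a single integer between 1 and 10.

Answer: 3

Derivation:
z_0 = 0 + 0i, c = -1.5730 + -0.7620i
Iter 1: z = -1.5730 + -0.7620i, |z|^2 = 3.0550
Iter 2: z = 0.3207 + 1.6353i, |z|^2 = 2.7769
Iter 3: z = -4.1442 + 0.2868i, |z|^2 = 17.2567
Escaped at iteration 3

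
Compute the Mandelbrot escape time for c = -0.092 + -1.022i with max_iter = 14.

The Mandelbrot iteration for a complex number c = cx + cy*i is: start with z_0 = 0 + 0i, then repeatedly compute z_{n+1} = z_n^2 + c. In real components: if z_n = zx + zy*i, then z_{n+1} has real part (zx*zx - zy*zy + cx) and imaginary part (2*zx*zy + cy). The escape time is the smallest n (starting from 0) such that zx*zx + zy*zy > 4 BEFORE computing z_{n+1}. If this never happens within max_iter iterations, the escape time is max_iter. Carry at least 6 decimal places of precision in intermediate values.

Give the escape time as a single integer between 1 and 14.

z_0 = 0 + 0i, c = -0.0920 + -1.0220i
Iter 1: z = -0.0920 + -1.0220i, |z|^2 = 1.0529
Iter 2: z = -1.1280 + -0.8340i, |z|^2 = 1.9679
Iter 3: z = 0.4850 + 0.8594i, |z|^2 = 0.9738
Iter 4: z = -0.5954 + -0.1884i, |z|^2 = 0.3901
Iter 5: z = 0.2270 + -0.7976i, |z|^2 = 0.6877
Iter 6: z = -0.6766 + -1.3842i, |z|^2 = 2.3737
Iter 7: z = -1.5501 + 0.8511i, |z|^2 = 3.1273
Iter 8: z = 1.5865 + -3.6606i, |z|^2 = 15.9173
Escaped at iteration 8

Answer: 8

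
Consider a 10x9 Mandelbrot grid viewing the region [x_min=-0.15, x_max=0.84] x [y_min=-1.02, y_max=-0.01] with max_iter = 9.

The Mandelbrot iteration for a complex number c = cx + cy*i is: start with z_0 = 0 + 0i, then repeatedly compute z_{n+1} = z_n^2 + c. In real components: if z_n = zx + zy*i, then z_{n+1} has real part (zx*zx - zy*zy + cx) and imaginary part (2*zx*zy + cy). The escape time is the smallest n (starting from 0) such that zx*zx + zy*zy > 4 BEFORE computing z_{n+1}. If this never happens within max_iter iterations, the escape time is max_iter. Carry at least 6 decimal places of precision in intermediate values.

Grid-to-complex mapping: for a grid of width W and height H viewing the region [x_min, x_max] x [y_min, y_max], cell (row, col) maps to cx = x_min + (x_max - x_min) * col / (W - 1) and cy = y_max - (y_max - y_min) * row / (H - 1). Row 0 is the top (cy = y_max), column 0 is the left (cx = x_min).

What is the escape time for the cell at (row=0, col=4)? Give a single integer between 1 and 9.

Answer: 9

Derivation:
z_0 = 0 + 0i, c = 0.2900 + -0.0100i
Iter 1: z = 0.2900 + -0.0100i, |z|^2 = 0.0842
Iter 2: z = 0.3740 + -0.0158i, |z|^2 = 0.1401
Iter 3: z = 0.4296 + -0.0218i, |z|^2 = 0.1851
Iter 4: z = 0.4741 + -0.0287i, |z|^2 = 0.2256
Iter 5: z = 0.5139 + -0.0373i, |z|^2 = 0.2655
Iter 6: z = 0.5528 + -0.0483i, |z|^2 = 0.3079
Iter 7: z = 0.5932 + -0.0634i, |z|^2 = 0.3559
Iter 8: z = 0.6379 + -0.0852i, |z|^2 = 0.4141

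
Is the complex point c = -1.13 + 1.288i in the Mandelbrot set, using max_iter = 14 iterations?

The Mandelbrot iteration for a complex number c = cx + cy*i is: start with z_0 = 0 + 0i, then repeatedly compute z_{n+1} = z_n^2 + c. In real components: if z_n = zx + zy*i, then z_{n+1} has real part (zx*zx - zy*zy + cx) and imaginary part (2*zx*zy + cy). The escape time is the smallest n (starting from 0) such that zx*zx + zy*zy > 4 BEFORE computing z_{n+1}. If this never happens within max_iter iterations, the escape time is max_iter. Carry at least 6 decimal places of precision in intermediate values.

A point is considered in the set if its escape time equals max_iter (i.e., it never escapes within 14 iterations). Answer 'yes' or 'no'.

z_0 = 0 + 0i, c = -1.1300 + 1.2880i
Iter 1: z = -1.1300 + 1.2880i, |z|^2 = 2.9358
Iter 2: z = -1.5120 + -1.6229i, |z|^2 = 4.9200
Escaped at iteration 2

Answer: no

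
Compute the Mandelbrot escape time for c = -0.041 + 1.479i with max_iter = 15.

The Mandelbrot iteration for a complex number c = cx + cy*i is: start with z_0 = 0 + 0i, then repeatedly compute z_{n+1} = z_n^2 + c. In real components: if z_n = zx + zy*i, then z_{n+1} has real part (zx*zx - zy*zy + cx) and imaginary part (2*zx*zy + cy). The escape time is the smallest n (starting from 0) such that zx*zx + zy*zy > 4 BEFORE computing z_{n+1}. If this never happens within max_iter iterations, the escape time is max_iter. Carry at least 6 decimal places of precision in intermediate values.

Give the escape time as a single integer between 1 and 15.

z_0 = 0 + 0i, c = -0.0410 + 1.4790i
Iter 1: z = -0.0410 + 1.4790i, |z|^2 = 2.1891
Iter 2: z = -2.2268 + 1.3577i, |z|^2 = 6.8019
Escaped at iteration 2

Answer: 2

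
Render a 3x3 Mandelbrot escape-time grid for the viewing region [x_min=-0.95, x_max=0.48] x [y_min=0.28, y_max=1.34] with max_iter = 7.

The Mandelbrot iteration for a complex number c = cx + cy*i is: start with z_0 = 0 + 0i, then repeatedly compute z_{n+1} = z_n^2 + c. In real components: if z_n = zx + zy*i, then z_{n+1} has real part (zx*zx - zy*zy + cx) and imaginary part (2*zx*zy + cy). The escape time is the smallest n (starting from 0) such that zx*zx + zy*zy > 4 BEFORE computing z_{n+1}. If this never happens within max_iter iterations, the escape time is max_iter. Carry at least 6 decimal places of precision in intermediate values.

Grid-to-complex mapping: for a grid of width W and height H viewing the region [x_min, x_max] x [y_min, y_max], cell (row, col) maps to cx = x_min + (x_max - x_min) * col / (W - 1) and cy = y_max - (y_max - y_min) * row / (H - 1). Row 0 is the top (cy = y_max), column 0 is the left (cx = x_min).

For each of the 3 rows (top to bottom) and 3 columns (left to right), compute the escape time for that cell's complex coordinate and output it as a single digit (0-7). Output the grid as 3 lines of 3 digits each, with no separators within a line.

Answer: 222
373
776

Derivation:
(row=0, col=0): c = -0.9500 + 1.3400i → escape time 2
(row=0, col=1): c = -0.2350 + 1.3400i → escape time 2
(row=0, col=2): c = 0.4800 + 1.3400i → escape time 2
(row=1, col=0): c = -0.9500 + 0.8100i → escape time 3
(row=1, col=1): c = -0.2350 + 0.8100i → escape time 7
(row=1, col=2): c = 0.4800 + 0.8100i → escape time 3
(row=2, col=0): c = -0.9500 + 0.2800i → escape time 7
(row=2, col=1): c = -0.2350 + 0.2800i → escape time 7
(row=2, col=2): c = 0.4800 + 0.2800i → escape time 6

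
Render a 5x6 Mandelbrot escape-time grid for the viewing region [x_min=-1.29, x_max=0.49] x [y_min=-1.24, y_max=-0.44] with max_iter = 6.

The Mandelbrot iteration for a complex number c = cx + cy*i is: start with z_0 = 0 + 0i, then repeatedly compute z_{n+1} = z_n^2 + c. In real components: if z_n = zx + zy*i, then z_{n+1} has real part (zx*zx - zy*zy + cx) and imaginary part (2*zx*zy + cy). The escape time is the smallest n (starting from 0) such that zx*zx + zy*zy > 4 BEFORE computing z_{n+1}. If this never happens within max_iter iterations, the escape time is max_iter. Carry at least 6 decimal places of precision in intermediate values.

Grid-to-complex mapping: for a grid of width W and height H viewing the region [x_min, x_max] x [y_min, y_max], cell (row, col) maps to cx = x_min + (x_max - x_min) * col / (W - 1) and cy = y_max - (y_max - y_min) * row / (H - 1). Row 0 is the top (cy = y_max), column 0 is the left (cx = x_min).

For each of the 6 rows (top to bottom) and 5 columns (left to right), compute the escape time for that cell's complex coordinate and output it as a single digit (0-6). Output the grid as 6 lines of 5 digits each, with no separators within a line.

(row=0, col=0): c = -1.2900 + -0.4400i → escape time 6
(row=0, col=1): c = -0.8450 + -0.4400i → escape time 6
(row=0, col=2): c = -0.4000 + -0.4400i → escape time 6
(row=0, col=3): c = 0.0450 + -0.4400i → escape time 6
(row=0, col=4): c = 0.4900 + -0.4400i → escape time 5
(row=1, col=0): c = -1.2900 + -0.6000i → escape time 3
(row=1, col=1): c = -0.8450 + -0.6000i → escape time 5
(row=1, col=2): c = -0.4000 + -0.6000i → escape time 6
(row=1, col=3): c = 0.0450 + -0.6000i → escape time 6
(row=1, col=4): c = 0.4900 + -0.6000i → escape time 4
(row=2, col=0): c = -1.2900 + -0.7600i → escape time 3
(row=2, col=1): c = -0.8450 + -0.7600i → escape time 4
(row=2, col=2): c = -0.4000 + -0.7600i → escape time 6
(row=2, col=3): c = 0.0450 + -0.7600i → escape time 6
(row=2, col=4): c = 0.4900 + -0.7600i → escape time 3
(row=3, col=0): c = -1.2900 + -0.9200i → escape time 3
(row=3, col=1): c = -0.8450 + -0.9200i → escape time 3
(row=3, col=2): c = -0.4000 + -0.9200i → escape time 5
(row=3, col=3): c = 0.0450 + -0.9200i → escape time 6
(row=3, col=4): c = 0.4900 + -0.9200i → escape time 3
(row=4, col=0): c = -1.2900 + -1.0800i → escape time 3
(row=4, col=1): c = -0.8450 + -1.0800i → escape time 3
(row=4, col=2): c = -0.4000 + -1.0800i → escape time 4
(row=4, col=3): c = 0.0450 + -1.0800i → escape time 4
(row=4, col=4): c = 0.4900 + -1.0800i → escape time 2
(row=5, col=0): c = -1.2900 + -1.2400i → escape time 2
(row=5, col=1): c = -0.8450 + -1.2400i → escape time 3
(row=5, col=2): c = -0.4000 + -1.2400i → escape time 3
(row=5, col=3): c = 0.0450 + -1.2400i → escape time 2
(row=5, col=4): c = 0.4900 + -1.2400i → escape time 2

Answer: 66665
35664
34663
33563
33442
23322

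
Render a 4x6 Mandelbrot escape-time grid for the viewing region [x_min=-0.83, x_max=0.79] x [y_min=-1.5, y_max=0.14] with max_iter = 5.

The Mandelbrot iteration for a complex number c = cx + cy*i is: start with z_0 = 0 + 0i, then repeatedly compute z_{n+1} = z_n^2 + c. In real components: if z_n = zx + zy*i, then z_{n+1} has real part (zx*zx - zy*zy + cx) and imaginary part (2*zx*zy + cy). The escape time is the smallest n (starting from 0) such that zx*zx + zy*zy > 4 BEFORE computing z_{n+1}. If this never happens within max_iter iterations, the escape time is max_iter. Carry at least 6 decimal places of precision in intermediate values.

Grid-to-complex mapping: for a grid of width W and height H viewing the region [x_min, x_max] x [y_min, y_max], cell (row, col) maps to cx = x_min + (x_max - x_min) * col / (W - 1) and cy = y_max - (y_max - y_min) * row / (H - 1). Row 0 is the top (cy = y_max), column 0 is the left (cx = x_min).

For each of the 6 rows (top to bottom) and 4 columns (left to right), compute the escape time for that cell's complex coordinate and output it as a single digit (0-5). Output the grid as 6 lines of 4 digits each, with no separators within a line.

Answer: 5553
5553
5553
4542
3422
2222

Derivation:
(row=0, col=0): c = -0.8300 + 0.1400i → escape time 5
(row=0, col=1): c = -0.2900 + 0.1400i → escape time 5
(row=0, col=2): c = 0.2500 + 0.1400i → escape time 5
(row=0, col=3): c = 0.7900 + 0.1400i → escape time 3
(row=1, col=0): c = -0.8300 + -0.1880i → escape time 5
(row=1, col=1): c = -0.2900 + -0.1880i → escape time 5
(row=1, col=2): c = 0.2500 + -0.1880i → escape time 5
(row=1, col=3): c = 0.7900 + -0.1880i → escape time 3
(row=2, col=0): c = -0.8300 + -0.5160i → escape time 5
(row=2, col=1): c = -0.2900 + -0.5160i → escape time 5
(row=2, col=2): c = 0.2500 + -0.5160i → escape time 5
(row=2, col=3): c = 0.7900 + -0.5160i → escape time 3
(row=3, col=0): c = -0.8300 + -0.8440i → escape time 4
(row=3, col=1): c = -0.2900 + -0.8440i → escape time 5
(row=3, col=2): c = 0.2500 + -0.8440i → escape time 4
(row=3, col=3): c = 0.7900 + -0.8440i → escape time 2
(row=4, col=0): c = -0.8300 + -1.1720i → escape time 3
(row=4, col=1): c = -0.2900 + -1.1720i → escape time 4
(row=4, col=2): c = 0.2500 + -1.1720i → escape time 2
(row=4, col=3): c = 0.7900 + -1.1720i → escape time 2
(row=5, col=0): c = -0.8300 + -1.5000i → escape time 2
(row=5, col=1): c = -0.2900 + -1.5000i → escape time 2
(row=5, col=2): c = 0.2500 + -1.5000i → escape time 2
(row=5, col=3): c = 0.7900 + -1.5000i → escape time 2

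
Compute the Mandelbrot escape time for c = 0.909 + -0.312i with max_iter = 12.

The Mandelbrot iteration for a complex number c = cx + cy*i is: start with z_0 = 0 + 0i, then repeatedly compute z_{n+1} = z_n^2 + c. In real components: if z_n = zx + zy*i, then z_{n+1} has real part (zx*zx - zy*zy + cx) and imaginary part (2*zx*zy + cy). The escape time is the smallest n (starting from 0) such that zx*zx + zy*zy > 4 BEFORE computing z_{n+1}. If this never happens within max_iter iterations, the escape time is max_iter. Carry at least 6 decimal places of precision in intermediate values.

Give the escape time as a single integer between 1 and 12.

z_0 = 0 + 0i, c = 0.9090 + -0.3120i
Iter 1: z = 0.9090 + -0.3120i, |z|^2 = 0.9236
Iter 2: z = 1.6379 + -0.8792i, |z|^2 = 3.4559
Iter 3: z = 2.8188 + -3.1922i, |z|^2 = 18.1359
Escaped at iteration 3

Answer: 3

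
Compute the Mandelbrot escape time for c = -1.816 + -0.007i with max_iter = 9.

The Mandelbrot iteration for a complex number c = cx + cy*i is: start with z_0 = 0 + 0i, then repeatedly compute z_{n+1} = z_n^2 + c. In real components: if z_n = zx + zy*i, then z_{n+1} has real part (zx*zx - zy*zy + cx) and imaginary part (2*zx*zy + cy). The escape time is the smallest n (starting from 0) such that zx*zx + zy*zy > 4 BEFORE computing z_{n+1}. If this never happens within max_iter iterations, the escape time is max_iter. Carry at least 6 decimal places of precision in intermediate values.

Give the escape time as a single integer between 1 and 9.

z_0 = 0 + 0i, c = -1.8160 + -0.0070i
Iter 1: z = -1.8160 + -0.0070i, |z|^2 = 3.2979
Iter 2: z = 1.4818 + 0.0184i, |z|^2 = 2.1961
Iter 3: z = 0.3794 + 0.0476i, |z|^2 = 0.1462
Iter 4: z = -1.6743 + 0.0291i, |z|^2 = 2.8042
Iter 5: z = 0.9865 + -0.1045i, |z|^2 = 0.9841
Iter 6: z = -0.8538 + -0.2132i, |z|^2 = 0.7744
Iter 7: z = -1.1325 + 0.3571i, |z|^2 = 1.4100
Iter 8: z = -0.6610 + -0.8157i, |z|^2 = 1.1023

Answer: 9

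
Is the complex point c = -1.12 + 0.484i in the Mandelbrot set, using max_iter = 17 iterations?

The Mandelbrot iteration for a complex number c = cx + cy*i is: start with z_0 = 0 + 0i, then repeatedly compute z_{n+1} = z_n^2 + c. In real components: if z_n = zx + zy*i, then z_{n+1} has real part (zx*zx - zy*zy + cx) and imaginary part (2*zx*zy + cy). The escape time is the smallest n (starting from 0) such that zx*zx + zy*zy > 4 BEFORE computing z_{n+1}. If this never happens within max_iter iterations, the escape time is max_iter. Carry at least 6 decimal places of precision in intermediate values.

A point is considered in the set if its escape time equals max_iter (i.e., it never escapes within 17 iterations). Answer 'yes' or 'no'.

Answer: no

Derivation:
z_0 = 0 + 0i, c = -1.1200 + 0.4840i
Iter 1: z = -1.1200 + 0.4840i, |z|^2 = 1.4887
Iter 2: z = -0.0999 + -0.6002i, |z|^2 = 0.3702
Iter 3: z = -1.4702 + 0.6039i, |z|^2 = 2.5262
Iter 4: z = 0.6769 + -1.2916i, |z|^2 = 2.1265
Iter 5: z = -2.3301 + -1.2646i, |z|^2 = 7.0284
Escaped at iteration 5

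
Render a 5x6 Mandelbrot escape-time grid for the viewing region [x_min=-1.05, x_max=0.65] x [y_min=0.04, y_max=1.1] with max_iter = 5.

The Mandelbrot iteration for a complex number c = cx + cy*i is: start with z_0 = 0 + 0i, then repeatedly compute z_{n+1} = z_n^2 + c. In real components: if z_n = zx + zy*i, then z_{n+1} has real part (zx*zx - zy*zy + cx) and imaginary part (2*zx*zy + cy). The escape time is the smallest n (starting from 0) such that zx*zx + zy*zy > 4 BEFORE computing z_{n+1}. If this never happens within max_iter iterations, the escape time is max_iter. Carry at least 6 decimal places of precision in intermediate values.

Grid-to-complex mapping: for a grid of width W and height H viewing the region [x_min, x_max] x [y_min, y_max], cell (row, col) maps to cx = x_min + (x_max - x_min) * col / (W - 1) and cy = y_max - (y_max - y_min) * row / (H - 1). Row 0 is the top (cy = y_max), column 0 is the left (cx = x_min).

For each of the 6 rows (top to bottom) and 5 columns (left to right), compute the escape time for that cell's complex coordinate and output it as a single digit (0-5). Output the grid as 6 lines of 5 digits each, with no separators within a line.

(row=0, col=0): c = -1.0500 + 1.1000i → escape time 3
(row=0, col=1): c = -0.6250 + 1.1000i → escape time 3
(row=0, col=2): c = -0.2000 + 1.1000i → escape time 5
(row=0, col=3): c = 0.2250 + 1.1000i → escape time 3
(row=0, col=4): c = 0.6500 + 1.1000i → escape time 2
(row=1, col=0): c = -1.0500 + 0.8880i → escape time 3
(row=1, col=1): c = -0.6250 + 0.8880i → escape time 4
(row=1, col=2): c = -0.2000 + 0.8880i → escape time 5
(row=1, col=3): c = 0.2250 + 0.8880i → escape time 4
(row=1, col=4): c = 0.6500 + 0.8880i → escape time 2
(row=2, col=0): c = -1.0500 + 0.6760i → escape time 4
(row=2, col=1): c = -0.6250 + 0.6760i → escape time 5
(row=2, col=2): c = -0.2000 + 0.6760i → escape time 5
(row=2, col=3): c = 0.2250 + 0.6760i → escape time 5
(row=2, col=4): c = 0.6500 + 0.6760i → escape time 3
(row=3, col=0): c = -1.0500 + 0.4640i → escape time 5
(row=3, col=1): c = -0.6250 + 0.4640i → escape time 5
(row=3, col=2): c = -0.2000 + 0.4640i → escape time 5
(row=3, col=3): c = 0.2250 + 0.4640i → escape time 5
(row=3, col=4): c = 0.6500 + 0.4640i → escape time 3
(row=4, col=0): c = -1.0500 + 0.2520i → escape time 5
(row=4, col=1): c = -0.6250 + 0.2520i → escape time 5
(row=4, col=2): c = -0.2000 + 0.2520i → escape time 5
(row=4, col=3): c = 0.2250 + 0.2520i → escape time 5
(row=4, col=4): c = 0.6500 + 0.2520i → escape time 4
(row=5, col=0): c = -1.0500 + 0.0400i → escape time 5
(row=5, col=1): c = -0.6250 + 0.0400i → escape time 5
(row=5, col=2): c = -0.2000 + 0.0400i → escape time 5
(row=5, col=3): c = 0.2250 + 0.0400i → escape time 5
(row=5, col=4): c = 0.6500 + 0.0400i → escape time 4

Answer: 33532
34542
45553
55553
55554
55554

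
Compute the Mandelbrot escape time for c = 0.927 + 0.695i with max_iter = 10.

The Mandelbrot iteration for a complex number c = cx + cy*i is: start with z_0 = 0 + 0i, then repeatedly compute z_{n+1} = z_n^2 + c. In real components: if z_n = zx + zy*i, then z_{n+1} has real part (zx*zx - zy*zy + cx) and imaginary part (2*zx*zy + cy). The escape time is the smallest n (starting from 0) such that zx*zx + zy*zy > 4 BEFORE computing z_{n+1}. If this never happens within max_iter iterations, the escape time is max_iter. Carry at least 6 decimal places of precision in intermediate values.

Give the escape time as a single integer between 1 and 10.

z_0 = 0 + 0i, c = 0.9270 + 0.6950i
Iter 1: z = 0.9270 + 0.6950i, |z|^2 = 1.3424
Iter 2: z = 1.3033 + 1.9835i, |z|^2 = 5.6330
Escaped at iteration 2

Answer: 2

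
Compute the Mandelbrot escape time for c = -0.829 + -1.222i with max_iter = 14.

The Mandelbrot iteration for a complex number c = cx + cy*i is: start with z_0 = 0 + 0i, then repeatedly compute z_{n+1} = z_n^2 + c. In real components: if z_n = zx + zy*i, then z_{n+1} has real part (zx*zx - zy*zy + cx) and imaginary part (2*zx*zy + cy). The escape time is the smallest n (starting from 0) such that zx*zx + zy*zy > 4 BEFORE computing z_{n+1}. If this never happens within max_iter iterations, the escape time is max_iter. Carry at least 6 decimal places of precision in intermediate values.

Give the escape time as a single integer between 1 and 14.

Answer: 3

Derivation:
z_0 = 0 + 0i, c = -0.8290 + -1.2220i
Iter 1: z = -0.8290 + -1.2220i, |z|^2 = 2.1805
Iter 2: z = -1.6350 + 0.8041i, |z|^2 = 3.3199
Iter 3: z = 1.1978 + -3.8514i, |z|^2 = 16.2681
Escaped at iteration 3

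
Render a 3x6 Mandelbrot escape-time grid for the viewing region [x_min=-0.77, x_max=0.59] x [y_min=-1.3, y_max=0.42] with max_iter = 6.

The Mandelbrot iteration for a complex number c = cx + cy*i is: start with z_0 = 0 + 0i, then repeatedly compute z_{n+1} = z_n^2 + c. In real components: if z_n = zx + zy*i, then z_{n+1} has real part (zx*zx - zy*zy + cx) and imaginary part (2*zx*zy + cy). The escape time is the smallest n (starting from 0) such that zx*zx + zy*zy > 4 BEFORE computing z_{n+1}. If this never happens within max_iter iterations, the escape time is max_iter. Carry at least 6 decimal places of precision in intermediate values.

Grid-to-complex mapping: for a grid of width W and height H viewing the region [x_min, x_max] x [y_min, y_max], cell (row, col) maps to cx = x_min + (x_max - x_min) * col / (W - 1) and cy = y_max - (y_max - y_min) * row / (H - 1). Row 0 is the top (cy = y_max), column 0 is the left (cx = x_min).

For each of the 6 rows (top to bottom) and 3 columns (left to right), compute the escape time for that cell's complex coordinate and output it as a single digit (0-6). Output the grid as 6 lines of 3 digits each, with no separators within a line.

(row=0, col=0): c = -0.7700 + 0.4200i → escape time 6
(row=0, col=1): c = -0.0900 + 0.4200i → escape time 6
(row=0, col=2): c = 0.5900 + 0.4200i → escape time 4
(row=1, col=0): c = -0.7700 + 0.0760i → escape time 6
(row=1, col=1): c = -0.0900 + 0.0760i → escape time 6
(row=1, col=2): c = 0.5900 + 0.0760i → escape time 4
(row=2, col=0): c = -0.7700 + -0.2680i → escape time 6
(row=2, col=1): c = -0.0900 + -0.2680i → escape time 6
(row=2, col=2): c = 0.5900 + -0.2680i → escape time 4
(row=3, col=0): c = -0.7700 + -0.6120i → escape time 5
(row=3, col=1): c = -0.0900 + -0.6120i → escape time 6
(row=3, col=2): c = 0.5900 + -0.6120i → escape time 3
(row=4, col=0): c = -0.7700 + -0.9560i → escape time 3
(row=4, col=1): c = -0.0900 + -0.9560i → escape time 6
(row=4, col=2): c = 0.5900 + -0.9560i → escape time 2
(row=5, col=0): c = -0.7700 + -1.3000i → escape time 3
(row=5, col=1): c = -0.0900 + -1.3000i → escape time 2
(row=5, col=2): c = 0.5900 + -1.3000i → escape time 2

Answer: 664
664
664
563
362
322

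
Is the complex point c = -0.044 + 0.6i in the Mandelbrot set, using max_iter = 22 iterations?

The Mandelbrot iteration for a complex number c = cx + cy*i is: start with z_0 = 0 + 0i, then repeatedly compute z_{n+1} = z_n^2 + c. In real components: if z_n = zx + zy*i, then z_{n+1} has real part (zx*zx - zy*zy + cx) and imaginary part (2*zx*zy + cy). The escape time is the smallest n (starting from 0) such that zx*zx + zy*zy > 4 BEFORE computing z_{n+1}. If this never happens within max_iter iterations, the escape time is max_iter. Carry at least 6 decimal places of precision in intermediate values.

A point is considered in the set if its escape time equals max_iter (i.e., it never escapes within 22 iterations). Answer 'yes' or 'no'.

z_0 = 0 + 0i, c = -0.0440 + 0.6000i
Iter 1: z = -0.0440 + 0.6000i, |z|^2 = 0.3619
Iter 2: z = -0.4021 + 0.5472i, |z|^2 = 0.4611
Iter 3: z = -0.1818 + 0.1600i, |z|^2 = 0.0586
Iter 4: z = -0.0366 + 0.5418i, |z|^2 = 0.2949
Iter 5: z = -0.3363 + 0.5604i, |z|^2 = 0.4271
Iter 6: z = -0.2450 + 0.2231i, |z|^2 = 0.1098
Iter 7: z = -0.0338 + 0.4907i, |z|^2 = 0.2419
Iter 8: z = -0.2836 + 0.5669i, |z|^2 = 0.4018
Iter 9: z = -0.2849 + 0.2785i, |z|^2 = 0.1587
Iter 10: z = -0.0404 + 0.4413i, |z|^2 = 0.1964
Iter 11: z = -0.2372 + 0.5644i, |z|^2 = 0.3747
Iter 12: z = -0.3063 + 0.3323i, |z|^2 = 0.2042
Iter 13: z = -0.0606 + 0.3965i, |z|^2 = 0.1609
Iter 14: z = -0.1975 + 0.5519i, |z|^2 = 0.3436
Iter 15: z = -0.3096 + 0.3820i, |z|^2 = 0.2418
Iter 16: z = -0.0941 + 0.3635i, |z|^2 = 0.1410
Iter 17: z = -0.1673 + 0.5316i, |z|^2 = 0.3106
Iter 18: z = -0.2986 + 0.4222i, |z|^2 = 0.2674
Iter 19: z = -0.1330 + 0.3478i, |z|^2 = 0.1387
Iter 20: z = -0.1473 + 0.5074i, |z|^2 = 0.2792
Iter 21: z = -0.2798 + 0.4505i, |z|^2 = 0.2812
Did not escape in 22 iterations → in set

Answer: yes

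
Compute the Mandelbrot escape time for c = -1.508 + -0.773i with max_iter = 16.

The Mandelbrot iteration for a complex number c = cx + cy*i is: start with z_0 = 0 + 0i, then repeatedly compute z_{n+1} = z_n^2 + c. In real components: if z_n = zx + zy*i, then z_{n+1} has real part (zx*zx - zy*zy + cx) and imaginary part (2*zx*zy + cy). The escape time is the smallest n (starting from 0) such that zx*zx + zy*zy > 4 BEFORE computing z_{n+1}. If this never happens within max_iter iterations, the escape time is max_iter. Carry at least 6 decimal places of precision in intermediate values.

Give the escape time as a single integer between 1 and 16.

z_0 = 0 + 0i, c = -1.5080 + -0.7730i
Iter 1: z = -1.5080 + -0.7730i, |z|^2 = 2.8716
Iter 2: z = 0.1685 + 1.5584i, |z|^2 = 2.4569
Iter 3: z = -3.9081 + -0.2477i, |z|^2 = 15.3347
Escaped at iteration 3

Answer: 3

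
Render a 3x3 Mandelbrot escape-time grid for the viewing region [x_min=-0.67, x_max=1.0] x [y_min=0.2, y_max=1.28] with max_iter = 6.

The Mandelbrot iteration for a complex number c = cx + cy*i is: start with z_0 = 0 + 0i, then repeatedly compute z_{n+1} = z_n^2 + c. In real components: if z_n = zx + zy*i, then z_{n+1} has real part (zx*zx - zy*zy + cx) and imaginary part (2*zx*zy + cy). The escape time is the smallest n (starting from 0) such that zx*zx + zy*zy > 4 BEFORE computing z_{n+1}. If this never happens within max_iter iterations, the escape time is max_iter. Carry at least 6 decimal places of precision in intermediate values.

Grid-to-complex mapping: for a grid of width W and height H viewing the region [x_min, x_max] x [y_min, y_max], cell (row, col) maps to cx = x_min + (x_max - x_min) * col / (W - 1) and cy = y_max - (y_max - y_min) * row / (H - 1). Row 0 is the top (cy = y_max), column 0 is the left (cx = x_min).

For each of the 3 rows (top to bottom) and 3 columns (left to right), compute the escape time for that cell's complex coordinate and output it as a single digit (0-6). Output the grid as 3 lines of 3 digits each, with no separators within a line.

Answer: 322
562
662

Derivation:
(row=0, col=0): c = -0.6700 + 1.2800i → escape time 3
(row=0, col=1): c = 0.1650 + 1.2800i → escape time 2
(row=0, col=2): c = 1.0000 + 1.2800i → escape time 2
(row=1, col=0): c = -0.6700 + 0.7400i → escape time 5
(row=1, col=1): c = 0.1650 + 0.7400i → escape time 6
(row=1, col=2): c = 1.0000 + 0.7400i → escape time 2
(row=2, col=0): c = -0.6700 + 0.2000i → escape time 6
(row=2, col=1): c = 0.1650 + 0.2000i → escape time 6
(row=2, col=2): c = 1.0000 + 0.2000i → escape time 2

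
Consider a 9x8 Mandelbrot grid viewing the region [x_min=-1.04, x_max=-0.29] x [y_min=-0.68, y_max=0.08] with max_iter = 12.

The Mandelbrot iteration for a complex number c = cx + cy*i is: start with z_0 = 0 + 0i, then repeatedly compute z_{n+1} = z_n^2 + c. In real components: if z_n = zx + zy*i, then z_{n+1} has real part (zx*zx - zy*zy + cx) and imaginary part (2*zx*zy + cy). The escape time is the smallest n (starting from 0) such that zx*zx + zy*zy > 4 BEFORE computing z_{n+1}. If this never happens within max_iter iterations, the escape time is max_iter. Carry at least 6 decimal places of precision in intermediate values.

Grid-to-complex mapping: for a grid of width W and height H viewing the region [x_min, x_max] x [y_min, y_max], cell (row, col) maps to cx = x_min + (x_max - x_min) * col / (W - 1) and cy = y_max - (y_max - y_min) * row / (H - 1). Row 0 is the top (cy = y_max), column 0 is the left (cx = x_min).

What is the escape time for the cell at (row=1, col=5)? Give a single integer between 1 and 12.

Answer: 12

Derivation:
z_0 = 0 + 0i, c = -0.5713 + -0.0286i
Iter 1: z = -0.5713 + -0.0286i, |z|^2 = 0.3271
Iter 2: z = -0.2457 + 0.0041i, |z|^2 = 0.0604
Iter 3: z = -0.5109 + -0.0306i, |z|^2 = 0.2619
Iter 4: z = -0.3112 + 0.0027i, |z|^2 = 0.0968
Iter 5: z = -0.4744 + -0.0302i, |z|^2 = 0.2260
Iter 6: z = -0.3471 + 0.0001i, |z|^2 = 0.1205
Iter 7: z = -0.4508 + -0.0286i, |z|^2 = 0.2040
Iter 8: z = -0.3689 + -0.0027i, |z|^2 = 0.1361
Iter 9: z = -0.4352 + -0.0265i, |z|^2 = 0.1901
Iter 10: z = -0.3826 + -0.0055i, |z|^2 = 0.1464
Iter 11: z = -0.4249 + -0.0244i, |z|^2 = 0.1812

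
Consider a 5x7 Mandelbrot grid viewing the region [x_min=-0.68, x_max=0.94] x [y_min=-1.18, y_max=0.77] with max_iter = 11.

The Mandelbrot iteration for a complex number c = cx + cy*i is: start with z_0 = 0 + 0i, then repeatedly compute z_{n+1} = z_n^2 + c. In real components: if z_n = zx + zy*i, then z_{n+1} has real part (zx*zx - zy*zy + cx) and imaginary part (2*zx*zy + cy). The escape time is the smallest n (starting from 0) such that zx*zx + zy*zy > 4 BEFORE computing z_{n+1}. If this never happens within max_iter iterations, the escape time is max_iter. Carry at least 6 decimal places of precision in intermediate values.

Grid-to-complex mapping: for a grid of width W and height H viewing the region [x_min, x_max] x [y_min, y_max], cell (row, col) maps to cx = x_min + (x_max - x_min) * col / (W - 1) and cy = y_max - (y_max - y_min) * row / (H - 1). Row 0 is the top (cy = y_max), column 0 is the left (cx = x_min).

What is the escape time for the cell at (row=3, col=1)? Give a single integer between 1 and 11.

Answer: 11

Derivation:
z_0 = 0 + 0i, c = -0.2750 + -0.2050i
Iter 1: z = -0.2750 + -0.2050i, |z|^2 = 0.1177
Iter 2: z = -0.2414 + -0.0922i, |z|^2 = 0.0668
Iter 3: z = -0.2252 + -0.1605i, |z|^2 = 0.0765
Iter 4: z = -0.2500 + -0.1327i, |z|^2 = 0.0801
Iter 5: z = -0.2301 + -0.1386i, |z|^2 = 0.0722
Iter 6: z = -0.2413 + -0.1412i, |z|^2 = 0.0781
Iter 7: z = -0.2367 + -0.1369i, |z|^2 = 0.0748
Iter 8: z = -0.2377 + -0.1402i, |z|^2 = 0.0762
Iter 9: z = -0.2382 + -0.1384i, |z|^2 = 0.0759
Iter 10: z = -0.2374 + -0.1391i, |z|^2 = 0.0757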